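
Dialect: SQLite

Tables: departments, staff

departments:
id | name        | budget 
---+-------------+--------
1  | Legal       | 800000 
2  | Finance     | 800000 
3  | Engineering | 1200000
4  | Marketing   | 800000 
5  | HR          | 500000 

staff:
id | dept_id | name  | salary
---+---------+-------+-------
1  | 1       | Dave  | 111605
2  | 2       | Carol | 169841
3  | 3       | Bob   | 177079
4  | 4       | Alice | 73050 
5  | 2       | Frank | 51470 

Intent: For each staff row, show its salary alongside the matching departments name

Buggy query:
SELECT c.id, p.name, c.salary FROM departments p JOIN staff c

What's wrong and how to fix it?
Bug: JOIN with no ON clause produces a cartesian product; every staff row pairs with every departments row

Fix: Add ON c.dept_id = p.id to the JOIN

Corrected query:
SELECT c.id, p.name, c.salary FROM departments p JOIN staff c ON c.dept_id = p.id

Result:
id | name        | salary
---+-------------+-------
1  | Legal       | 111605
2  | Finance     | 169841
3  | Engineering | 177079
4  | Marketing   | 73050 
5  | Finance     | 51470 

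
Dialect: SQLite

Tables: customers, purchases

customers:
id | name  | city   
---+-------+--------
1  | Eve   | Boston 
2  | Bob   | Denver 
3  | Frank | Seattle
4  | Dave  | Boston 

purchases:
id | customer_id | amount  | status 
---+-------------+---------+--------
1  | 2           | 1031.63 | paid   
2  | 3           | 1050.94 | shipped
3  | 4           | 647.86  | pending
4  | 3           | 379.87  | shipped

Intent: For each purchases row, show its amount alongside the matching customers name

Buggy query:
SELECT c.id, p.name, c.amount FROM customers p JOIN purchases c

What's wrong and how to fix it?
Bug: JOIN with no ON clause produces a cartesian product; every purchases row pairs with every customers row

Fix: Specify the join condition linking the foreign key to the parent id

Corrected query:
SELECT c.id, p.name, c.amount FROM customers p JOIN purchases c ON c.customer_id = p.id

Result:
id | name  | amount 
---+-------+--------
1  | Bob   | 1031.63
2  | Frank | 1050.94
3  | Dave  | 647.86 
4  | Frank | 379.87 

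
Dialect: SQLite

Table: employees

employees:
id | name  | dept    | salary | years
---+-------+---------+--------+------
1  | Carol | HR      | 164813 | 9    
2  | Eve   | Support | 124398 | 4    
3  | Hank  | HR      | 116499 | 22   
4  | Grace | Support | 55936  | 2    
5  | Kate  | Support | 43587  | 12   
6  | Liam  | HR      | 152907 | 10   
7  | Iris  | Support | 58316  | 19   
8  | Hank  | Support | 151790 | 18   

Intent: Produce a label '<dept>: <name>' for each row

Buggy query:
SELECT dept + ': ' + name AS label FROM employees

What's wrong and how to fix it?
Bug: '+' is numeric addition; on text columns SQLite converts them to 0 instead of concatenating

Fix: Replace + with || to concatenate text

Corrected query:
SELECT dept || ': ' || name AS label FROM employees

Result:
label         
--------------
HR: Carol     
Support: Eve  
HR: Hank      
Support: Grace
Support: Kate 
HR: Liam      
Support: Iris 
Support: Hank 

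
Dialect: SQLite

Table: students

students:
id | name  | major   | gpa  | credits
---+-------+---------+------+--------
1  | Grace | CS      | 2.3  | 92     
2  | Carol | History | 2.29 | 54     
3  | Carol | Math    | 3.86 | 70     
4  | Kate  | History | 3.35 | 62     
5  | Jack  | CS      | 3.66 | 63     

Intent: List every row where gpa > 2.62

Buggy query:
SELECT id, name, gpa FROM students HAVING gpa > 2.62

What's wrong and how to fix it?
Bug: HAVING filters the output of aggregation, but this query has no GROUP BY and no aggregate functions, so SQLite rejects it (HAVING clause on a non-aggregate query); the condition here is per row

Fix: Use WHERE for row-level filtering

Corrected query:
SELECT id, name, gpa FROM students WHERE gpa > 2.62

Result:
id | name  | gpa 
---+-------+-----
3  | Carol | 3.86
4  | Kate  | 3.35
5  | Jack  | 3.66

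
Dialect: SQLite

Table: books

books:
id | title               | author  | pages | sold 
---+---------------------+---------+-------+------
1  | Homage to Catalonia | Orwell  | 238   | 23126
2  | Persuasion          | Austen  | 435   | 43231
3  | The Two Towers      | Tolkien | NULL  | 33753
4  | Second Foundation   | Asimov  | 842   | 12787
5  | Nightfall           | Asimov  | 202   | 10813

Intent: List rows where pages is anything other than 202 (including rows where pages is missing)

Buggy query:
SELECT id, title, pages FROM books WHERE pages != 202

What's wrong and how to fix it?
Bug: Inequality against NULL is unknown, not true; rows with NULL are dropped

Fix: Add an explicit OR pages IS NULL to include the missing-value rows

Corrected query:
SELECT id, title, pages FROM books WHERE pages != 202 OR pages IS NULL

Result:
id | title               | pages
---+---------------------+------
1  | Homage to Catalonia | 238  
2  | Persuasion          | 435  
3  | The Two Towers      | NULL 
4  | Second Foundation   | 842  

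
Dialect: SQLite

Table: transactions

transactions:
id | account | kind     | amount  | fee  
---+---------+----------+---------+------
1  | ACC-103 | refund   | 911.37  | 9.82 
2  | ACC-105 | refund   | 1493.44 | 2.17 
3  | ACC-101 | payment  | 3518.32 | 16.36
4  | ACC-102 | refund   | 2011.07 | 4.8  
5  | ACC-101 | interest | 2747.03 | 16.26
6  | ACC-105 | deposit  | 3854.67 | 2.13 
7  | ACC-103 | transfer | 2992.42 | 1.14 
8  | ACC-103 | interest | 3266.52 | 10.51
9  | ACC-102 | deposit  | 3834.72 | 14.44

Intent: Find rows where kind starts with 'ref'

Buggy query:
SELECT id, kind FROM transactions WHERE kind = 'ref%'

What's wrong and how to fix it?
Bug: '=' compares the literal string including the % character; pattern matching needs LIKE

Fix: Replace '=' with LIKE so 'ref%' is treated as a pattern

Corrected query:
SELECT id, kind FROM transactions WHERE kind LIKE 'ref%'

Result:
id | kind  
---+-------
1  | refund
2  | refund
4  | refund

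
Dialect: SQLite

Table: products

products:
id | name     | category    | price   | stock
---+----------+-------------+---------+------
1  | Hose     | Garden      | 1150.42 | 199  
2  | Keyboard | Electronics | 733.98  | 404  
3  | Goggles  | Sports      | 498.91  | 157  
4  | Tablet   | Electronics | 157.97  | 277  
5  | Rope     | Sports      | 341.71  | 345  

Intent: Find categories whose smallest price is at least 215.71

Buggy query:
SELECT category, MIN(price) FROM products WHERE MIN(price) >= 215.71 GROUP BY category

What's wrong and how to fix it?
Bug: Aggregates like MIN are computed per group after WHERE runs

Fix: Replace WHERE with HAVING after the GROUP BY

Corrected query:
SELECT category, MIN(price) FROM products GROUP BY category HAVING MIN(price) >= 215.71

Result:
category | MIN(price)
---------+-----------
Garden   | 1150.42   
Sports   | 341.71    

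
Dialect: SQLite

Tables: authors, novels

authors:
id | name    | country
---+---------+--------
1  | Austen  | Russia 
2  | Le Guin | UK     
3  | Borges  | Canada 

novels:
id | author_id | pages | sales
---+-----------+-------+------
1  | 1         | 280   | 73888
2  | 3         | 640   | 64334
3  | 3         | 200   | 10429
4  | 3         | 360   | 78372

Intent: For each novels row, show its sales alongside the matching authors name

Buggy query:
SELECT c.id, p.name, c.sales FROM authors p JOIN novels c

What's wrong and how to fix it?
Bug: JOIN with no ON clause produces a cartesian product; every novels row pairs with every authors row

Fix: Add ON c.author_id = p.id to the JOIN

Corrected query:
SELECT c.id, p.name, c.sales FROM authors p JOIN novels c ON c.author_id = p.id

Result:
id | name   | sales
---+--------+------
1  | Austen | 73888
2  | Borges | 64334
3  | Borges | 10429
4  | Borges | 78372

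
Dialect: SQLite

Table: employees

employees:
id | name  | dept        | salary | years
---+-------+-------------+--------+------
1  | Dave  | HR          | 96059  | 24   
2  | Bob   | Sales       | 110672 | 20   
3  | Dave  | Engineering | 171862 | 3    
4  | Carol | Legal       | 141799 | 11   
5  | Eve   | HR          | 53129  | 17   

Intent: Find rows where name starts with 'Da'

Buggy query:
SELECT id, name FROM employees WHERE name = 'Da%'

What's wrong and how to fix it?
Bug: '=' compares the literal string including the % character; pattern matching needs LIKE

Fix: Replace '=' with LIKE so 'Da%' is treated as a pattern

Corrected query:
SELECT id, name FROM employees WHERE name LIKE 'Da%'

Result:
id | name
---+-----
1  | Dave
3  | Dave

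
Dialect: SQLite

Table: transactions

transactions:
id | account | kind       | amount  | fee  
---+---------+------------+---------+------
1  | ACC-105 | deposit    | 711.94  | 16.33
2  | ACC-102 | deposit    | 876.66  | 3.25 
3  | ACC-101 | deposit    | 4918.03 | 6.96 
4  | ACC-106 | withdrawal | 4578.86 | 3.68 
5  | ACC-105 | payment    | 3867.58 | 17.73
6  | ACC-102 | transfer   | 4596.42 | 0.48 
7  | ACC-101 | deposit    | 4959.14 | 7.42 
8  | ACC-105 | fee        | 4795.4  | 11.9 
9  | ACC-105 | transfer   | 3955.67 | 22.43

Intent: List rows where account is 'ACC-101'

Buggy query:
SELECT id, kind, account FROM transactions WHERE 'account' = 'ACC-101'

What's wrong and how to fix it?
Bug: Single quotes denote string literals in SQL; the column name is being compared as a constant string

Fix: Reference the column as account without single quotes

Corrected query:
SELECT id, kind, account FROM transactions WHERE account = 'ACC-101'

Result:
id | kind    | account
---+---------+--------
3  | deposit | ACC-101
7  | deposit | ACC-101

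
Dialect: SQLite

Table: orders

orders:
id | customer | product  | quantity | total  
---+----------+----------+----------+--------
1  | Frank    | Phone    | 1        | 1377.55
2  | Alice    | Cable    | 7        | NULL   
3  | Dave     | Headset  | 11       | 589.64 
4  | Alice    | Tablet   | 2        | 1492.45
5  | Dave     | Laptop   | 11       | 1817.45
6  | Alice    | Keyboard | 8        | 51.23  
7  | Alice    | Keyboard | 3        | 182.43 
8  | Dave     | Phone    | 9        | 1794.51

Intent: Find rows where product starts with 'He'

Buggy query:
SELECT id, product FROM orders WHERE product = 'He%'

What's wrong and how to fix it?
Bug: Wildcards only work with LIKE; '=' treats '%' as a literal character

Fix: Replace '=' with LIKE so 'He%' is treated as a pattern

Corrected query:
SELECT id, product FROM orders WHERE product LIKE 'He%'

Result:
id | product
---+--------
3  | Headset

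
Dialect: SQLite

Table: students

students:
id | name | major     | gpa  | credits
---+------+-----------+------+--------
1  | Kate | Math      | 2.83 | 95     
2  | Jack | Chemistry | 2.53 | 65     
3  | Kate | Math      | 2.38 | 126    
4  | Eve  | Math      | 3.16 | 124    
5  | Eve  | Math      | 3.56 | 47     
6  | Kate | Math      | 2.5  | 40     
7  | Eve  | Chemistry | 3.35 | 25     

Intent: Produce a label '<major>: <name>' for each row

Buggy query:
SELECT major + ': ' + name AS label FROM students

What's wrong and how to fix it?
Bug: '+' is numeric addition; on text columns SQLite converts them to 0 instead of concatenating

Fix: Use the || operator for string concatenation

Corrected query:
SELECT major || ': ' || name AS label FROM students

Result:
label          
---------------
Math: Kate     
Chemistry: Jack
Math: Kate     
Math: Eve      
Math: Eve      
Math: Kate     
Chemistry: Eve 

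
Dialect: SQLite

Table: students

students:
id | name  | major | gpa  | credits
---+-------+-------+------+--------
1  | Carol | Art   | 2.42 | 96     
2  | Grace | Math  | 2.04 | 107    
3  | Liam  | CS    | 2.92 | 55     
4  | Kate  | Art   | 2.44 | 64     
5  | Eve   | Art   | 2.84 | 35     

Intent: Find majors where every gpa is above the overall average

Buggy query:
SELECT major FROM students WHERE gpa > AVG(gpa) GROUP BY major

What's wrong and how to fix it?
Bug: WHERE evaluates per row before aggregation, so AVG() is unavailable

Fix: Compute the overall average in a scalar subquery and compare each group's MIN against it in HAVING

Corrected query:
SELECT major FROM students GROUP BY major HAVING MIN(gpa) > (SELECT AVG(gpa) FROM students)

Result:
major
-----
CS   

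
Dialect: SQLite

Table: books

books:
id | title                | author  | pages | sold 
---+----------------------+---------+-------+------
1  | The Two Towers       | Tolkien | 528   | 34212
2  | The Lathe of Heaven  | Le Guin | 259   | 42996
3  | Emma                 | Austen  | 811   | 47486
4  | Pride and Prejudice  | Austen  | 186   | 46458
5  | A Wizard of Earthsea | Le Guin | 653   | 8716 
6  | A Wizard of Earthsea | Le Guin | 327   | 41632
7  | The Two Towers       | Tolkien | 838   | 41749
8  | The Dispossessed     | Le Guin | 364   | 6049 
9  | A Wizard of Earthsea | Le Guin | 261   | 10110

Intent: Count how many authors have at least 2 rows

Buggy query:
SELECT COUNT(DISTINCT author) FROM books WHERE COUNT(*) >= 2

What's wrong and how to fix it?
Bug: COUNT(*) cannot appear in WHERE; the per-group count doesn't exist yet

Fix: Group first with HAVING COUNT(*) >= 2, then COUNT the resulting groups

Corrected query:
SELECT COUNT(*) FROM (SELECT author FROM books GROUP BY author HAVING COUNT(*) >= 2)

Result:
COUNT(*)
--------
3       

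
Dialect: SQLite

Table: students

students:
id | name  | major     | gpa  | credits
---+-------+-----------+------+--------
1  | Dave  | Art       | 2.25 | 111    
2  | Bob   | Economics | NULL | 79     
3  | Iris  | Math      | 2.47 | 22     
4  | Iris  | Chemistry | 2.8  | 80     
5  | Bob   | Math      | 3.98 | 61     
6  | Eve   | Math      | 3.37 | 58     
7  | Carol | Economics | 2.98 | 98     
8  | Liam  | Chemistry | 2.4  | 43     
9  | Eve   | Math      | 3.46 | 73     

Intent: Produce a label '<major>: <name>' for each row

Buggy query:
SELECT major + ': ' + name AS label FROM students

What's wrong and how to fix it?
Bug: SQLite uses || for string concatenation; + coerces text to numbers (yielding 0)

Fix: Use the || operator for string concatenation

Corrected query:
SELECT major || ': ' || name AS label FROM students

Result:
label           
----------------
Art: Dave       
Economics: Bob  
Math: Iris      
Chemistry: Iris 
Math: Bob       
Math: Eve       
Economics: Carol
Chemistry: Liam 
Math: Eve       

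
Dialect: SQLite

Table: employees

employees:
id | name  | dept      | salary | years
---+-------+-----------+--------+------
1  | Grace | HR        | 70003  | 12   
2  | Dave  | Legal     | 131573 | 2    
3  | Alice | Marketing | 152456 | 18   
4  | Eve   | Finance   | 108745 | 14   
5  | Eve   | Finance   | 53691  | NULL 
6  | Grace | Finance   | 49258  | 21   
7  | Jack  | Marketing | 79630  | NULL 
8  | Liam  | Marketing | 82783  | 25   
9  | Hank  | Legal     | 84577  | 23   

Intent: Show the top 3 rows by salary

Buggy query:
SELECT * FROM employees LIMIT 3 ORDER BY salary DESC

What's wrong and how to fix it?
Bug: ORDER BY cannot follow LIMIT; LIMIT is the final clause

Fix: Swap the clauses: ORDER BY first, then LIMIT

Corrected query:
SELECT * FROM employees ORDER BY salary DESC LIMIT 3

Result:
id | name  | dept      | salary | years
---+-------+-----------+--------+------
3  | Alice | Marketing | 152456 | 18   
2  | Dave  | Legal     | 131573 | 2    
4  | Eve   | Finance   | 108745 | 14   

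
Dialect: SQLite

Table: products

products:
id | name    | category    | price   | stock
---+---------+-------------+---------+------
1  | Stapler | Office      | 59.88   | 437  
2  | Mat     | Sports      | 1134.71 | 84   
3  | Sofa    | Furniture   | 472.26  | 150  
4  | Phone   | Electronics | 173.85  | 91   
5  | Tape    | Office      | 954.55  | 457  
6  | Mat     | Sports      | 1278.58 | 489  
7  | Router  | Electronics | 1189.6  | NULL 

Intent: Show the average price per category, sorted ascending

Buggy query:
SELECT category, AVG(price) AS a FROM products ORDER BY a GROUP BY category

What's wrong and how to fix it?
Bug: GROUP BY must precede ORDER BY

Fix: Reorder: SELECT … FROM … GROUP BY … ORDER BY …

Corrected query:
SELECT category, AVG(price) AS a FROM products GROUP BY category ORDER BY a

Result:
category    | a       
------------+---------
Furniture   | 472.26  
Office      | 507.215 
Electronics | 681.725 
Sports      | 1206.645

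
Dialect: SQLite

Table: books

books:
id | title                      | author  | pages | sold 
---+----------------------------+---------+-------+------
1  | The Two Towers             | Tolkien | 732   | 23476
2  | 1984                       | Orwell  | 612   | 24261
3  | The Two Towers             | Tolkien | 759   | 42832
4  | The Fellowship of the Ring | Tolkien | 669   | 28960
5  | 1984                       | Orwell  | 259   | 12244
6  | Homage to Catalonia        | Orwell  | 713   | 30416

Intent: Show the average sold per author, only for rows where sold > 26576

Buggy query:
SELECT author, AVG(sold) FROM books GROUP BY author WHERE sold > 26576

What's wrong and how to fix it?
Bug: WHERE cannot follow GROUP BY

Fix: Place WHERE between FROM and GROUP BY

Corrected query:
SELECT author, AVG(sold) FROM books WHERE sold > 26576 GROUP BY author

Result:
author  | AVG(sold)
--------+----------
Orwell  | 30416    
Tolkien | 35896    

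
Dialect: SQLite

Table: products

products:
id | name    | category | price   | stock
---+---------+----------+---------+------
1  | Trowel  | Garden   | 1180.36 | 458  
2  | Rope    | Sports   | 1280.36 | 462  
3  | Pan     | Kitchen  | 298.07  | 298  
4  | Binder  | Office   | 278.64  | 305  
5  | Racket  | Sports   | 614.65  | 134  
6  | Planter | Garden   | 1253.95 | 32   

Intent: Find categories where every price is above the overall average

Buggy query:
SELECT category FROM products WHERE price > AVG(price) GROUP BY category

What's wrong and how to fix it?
Bug: WHERE evaluates per row before aggregation, so AVG() is unavailable

Fix: Compute the overall average in a scalar subquery and compare each group's MIN against it in HAVING

Corrected query:
SELECT category FROM products GROUP BY category HAVING MIN(price) > (SELECT AVG(price) FROM products)

Result:
category
--------
Garden  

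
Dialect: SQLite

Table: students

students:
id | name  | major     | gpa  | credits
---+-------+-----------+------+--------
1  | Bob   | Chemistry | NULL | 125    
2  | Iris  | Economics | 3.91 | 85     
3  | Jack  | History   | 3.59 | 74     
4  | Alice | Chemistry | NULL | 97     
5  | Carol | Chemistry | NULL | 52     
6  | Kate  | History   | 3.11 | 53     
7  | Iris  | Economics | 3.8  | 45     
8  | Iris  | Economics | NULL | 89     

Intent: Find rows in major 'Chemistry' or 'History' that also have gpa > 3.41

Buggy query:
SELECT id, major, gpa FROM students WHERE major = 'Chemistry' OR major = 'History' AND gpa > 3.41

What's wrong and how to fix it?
Bug: AND binds tighter than OR, so this parses as major = 'Chemistry' OR (major = 'History' AND gpa > 3.41)

Fix: Add parentheses around the OR so the AND applies to both alternatives

Corrected query:
SELECT id, major, gpa FROM students WHERE (major = 'Chemistry' OR major = 'History') AND gpa > 3.41

Result:
id | major   | gpa 
---+---------+-----
3  | History | 3.59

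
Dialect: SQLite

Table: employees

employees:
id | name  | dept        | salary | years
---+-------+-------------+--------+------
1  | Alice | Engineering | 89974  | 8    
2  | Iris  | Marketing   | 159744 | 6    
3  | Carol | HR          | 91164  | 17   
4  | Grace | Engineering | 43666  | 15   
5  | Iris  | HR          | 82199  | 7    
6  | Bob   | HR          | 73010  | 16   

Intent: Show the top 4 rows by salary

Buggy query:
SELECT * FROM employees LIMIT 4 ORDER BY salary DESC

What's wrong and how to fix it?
Bug: LIMIT must come after ORDER BY

Fix: Swap the clauses: ORDER BY first, then LIMIT

Corrected query:
SELECT * FROM employees ORDER BY salary DESC LIMIT 4

Result:
id | name  | dept        | salary | years
---+-------+-------------+--------+------
2  | Iris  | Marketing   | 159744 | 6    
3  | Carol | HR          | 91164  | 17   
1  | Alice | Engineering | 89974  | 8    
5  | Iris  | HR          | 82199  | 7    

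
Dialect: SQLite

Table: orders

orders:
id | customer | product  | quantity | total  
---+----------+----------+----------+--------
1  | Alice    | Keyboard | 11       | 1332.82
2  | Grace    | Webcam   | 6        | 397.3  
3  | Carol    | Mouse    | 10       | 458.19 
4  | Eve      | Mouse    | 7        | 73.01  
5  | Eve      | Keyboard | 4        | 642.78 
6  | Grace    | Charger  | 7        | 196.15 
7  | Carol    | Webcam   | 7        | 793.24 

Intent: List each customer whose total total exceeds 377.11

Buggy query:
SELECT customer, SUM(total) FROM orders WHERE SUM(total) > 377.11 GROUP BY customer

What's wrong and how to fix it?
Bug: WHERE runs before GROUP BY, so aggregates aren't available there

Fix: Use HAVING (which filters groups after aggregation) instead of WHERE

Corrected query:
SELECT customer, SUM(total) FROM orders GROUP BY customer HAVING SUM(total) > 377.11

Result:
customer | SUM(total)
---------+-----------
Alice    | 1332.82   
Carol    | 1251.43   
Eve      | 715.79    
Grace    | 593.45    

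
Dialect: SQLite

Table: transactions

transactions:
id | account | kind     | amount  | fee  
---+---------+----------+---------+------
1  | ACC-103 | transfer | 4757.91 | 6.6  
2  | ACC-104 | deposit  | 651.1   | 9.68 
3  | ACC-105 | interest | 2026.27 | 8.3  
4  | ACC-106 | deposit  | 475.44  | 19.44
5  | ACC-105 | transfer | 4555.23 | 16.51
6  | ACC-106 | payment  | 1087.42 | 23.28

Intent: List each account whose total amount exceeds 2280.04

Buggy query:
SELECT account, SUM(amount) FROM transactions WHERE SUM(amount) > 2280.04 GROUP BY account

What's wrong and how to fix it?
Bug: Aggregate functions cannot appear in a WHERE clause

Fix: Move the aggregate condition to a HAVING clause

Corrected query:
SELECT account, SUM(amount) FROM transactions GROUP BY account HAVING SUM(amount) > 2280.04

Result:
account | SUM(amount)
--------+------------
ACC-103 | 4757.91    
ACC-105 | 6581.5     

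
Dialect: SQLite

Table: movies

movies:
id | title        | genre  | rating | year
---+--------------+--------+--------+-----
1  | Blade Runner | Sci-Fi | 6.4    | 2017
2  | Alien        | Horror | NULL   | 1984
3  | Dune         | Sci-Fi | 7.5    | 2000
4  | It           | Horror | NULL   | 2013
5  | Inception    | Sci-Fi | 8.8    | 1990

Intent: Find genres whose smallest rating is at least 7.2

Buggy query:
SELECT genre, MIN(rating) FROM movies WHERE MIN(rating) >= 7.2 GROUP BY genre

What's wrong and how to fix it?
Bug: MIN() in WHERE is a misuse of aggregate

Fix: Replace WHERE with HAVING after the GROUP BY

Corrected query:
SELECT genre, MIN(rating) FROM movies GROUP BY genre HAVING MIN(rating) >= 7.2

Result:
(no rows)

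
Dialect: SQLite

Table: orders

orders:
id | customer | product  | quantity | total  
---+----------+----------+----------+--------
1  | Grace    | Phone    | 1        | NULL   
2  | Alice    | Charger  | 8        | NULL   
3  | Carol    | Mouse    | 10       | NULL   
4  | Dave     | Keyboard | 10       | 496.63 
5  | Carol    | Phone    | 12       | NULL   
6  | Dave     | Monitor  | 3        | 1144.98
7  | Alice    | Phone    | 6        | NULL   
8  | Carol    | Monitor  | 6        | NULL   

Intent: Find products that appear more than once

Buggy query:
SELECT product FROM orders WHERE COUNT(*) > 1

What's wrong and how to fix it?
Bug: WHERE can't reference COUNT(*); aggregates are computed after WHERE

Fix: Group first, then use HAVING for the count condition

Corrected query:
SELECT product FROM orders GROUP BY product HAVING COUNT(*) > 1

Result:
product
-------
Monitor
Phone  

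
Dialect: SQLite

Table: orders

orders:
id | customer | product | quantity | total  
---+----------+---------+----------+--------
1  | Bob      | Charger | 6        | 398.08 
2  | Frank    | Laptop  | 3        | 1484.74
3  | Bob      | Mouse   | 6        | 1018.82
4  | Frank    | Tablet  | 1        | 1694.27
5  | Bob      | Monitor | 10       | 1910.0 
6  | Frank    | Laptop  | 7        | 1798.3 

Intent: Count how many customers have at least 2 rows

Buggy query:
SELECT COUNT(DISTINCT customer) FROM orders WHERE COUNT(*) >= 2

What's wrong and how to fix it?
Bug: COUNT(*) cannot appear in WHERE; the per-group count doesn't exist yet

Fix: Use a subquery that GROUPs and filters with HAVING, then count its rows

Corrected query:
SELECT COUNT(*) FROM (SELECT customer FROM orders GROUP BY customer HAVING COUNT(*) >= 2)

Result:
COUNT(*)
--------
2       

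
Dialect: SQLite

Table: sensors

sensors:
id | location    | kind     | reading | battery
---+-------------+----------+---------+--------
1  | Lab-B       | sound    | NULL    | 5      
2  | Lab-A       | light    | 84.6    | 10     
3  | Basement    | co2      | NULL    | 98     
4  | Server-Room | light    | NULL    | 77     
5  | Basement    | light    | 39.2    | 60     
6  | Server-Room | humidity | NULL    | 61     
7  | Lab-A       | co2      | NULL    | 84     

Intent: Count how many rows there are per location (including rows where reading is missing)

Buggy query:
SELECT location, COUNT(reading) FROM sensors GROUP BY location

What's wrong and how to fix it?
Bug: COUNT(reading) skips NULLs, so groups with missing reading are undercounted

Fix: Use COUNT(*) to count all rows regardless of NULL

Corrected query:
SELECT location, COUNT(*) FROM sensors GROUP BY location

Result:
location    | COUNT(*)
------------+---------
Basement    | 2       
Lab-A       | 2       
Lab-B       | 1       
Server-Room | 2       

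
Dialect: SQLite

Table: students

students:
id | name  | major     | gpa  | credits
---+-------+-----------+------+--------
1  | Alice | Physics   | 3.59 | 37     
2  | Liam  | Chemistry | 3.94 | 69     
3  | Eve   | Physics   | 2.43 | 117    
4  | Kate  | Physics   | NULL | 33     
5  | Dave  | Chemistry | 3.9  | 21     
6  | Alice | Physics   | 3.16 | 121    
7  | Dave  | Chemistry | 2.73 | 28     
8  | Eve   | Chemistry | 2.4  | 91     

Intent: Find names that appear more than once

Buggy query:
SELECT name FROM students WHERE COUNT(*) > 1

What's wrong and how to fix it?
Bug: COUNT(*) is an aggregate and cannot be used in WHERE

Fix: GROUP BY name, then filter groups with HAVING COUNT(*) > 1

Corrected query:
SELECT name FROM students GROUP BY name HAVING COUNT(*) > 1

Result:
name 
-----
Alice
Dave 
Eve  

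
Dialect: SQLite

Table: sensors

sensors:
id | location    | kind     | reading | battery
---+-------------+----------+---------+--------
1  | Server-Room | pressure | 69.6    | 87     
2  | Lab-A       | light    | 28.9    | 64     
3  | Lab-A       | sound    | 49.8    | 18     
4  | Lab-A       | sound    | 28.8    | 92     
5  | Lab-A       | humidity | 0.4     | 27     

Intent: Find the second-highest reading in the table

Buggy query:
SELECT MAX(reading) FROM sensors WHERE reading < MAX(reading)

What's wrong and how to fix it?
Bug: MAX(reading) on the right of the comparison is an aggregate-in-WHERE error

Fix: Compute the overall MAX in a subquery, then take MAX of rows below it

Corrected query:
SELECT MAX(reading) FROM sensors WHERE reading < (SELECT MAX(reading) FROM sensors)

Result:
MAX(reading)
------------
49.8        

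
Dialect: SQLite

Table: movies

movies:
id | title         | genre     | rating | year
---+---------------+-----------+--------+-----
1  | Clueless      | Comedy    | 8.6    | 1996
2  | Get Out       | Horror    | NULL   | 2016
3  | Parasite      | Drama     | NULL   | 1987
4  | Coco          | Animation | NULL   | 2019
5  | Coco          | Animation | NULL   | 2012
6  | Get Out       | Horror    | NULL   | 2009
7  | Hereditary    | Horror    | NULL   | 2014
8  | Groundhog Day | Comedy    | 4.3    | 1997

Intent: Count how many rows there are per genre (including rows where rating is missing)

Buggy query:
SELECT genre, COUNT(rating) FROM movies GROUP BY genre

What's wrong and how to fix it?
Bug: COUNT(column) counts non-NULL values only; rows with NULL rating aren't counted

Fix: Replace COUNT(rating) with COUNT(*)

Corrected query:
SELECT genre, COUNT(*) FROM movies GROUP BY genre

Result:
genre     | COUNT(*)
----------+---------
Animation | 2       
Comedy    | 2       
Drama     | 1       
Horror    | 3       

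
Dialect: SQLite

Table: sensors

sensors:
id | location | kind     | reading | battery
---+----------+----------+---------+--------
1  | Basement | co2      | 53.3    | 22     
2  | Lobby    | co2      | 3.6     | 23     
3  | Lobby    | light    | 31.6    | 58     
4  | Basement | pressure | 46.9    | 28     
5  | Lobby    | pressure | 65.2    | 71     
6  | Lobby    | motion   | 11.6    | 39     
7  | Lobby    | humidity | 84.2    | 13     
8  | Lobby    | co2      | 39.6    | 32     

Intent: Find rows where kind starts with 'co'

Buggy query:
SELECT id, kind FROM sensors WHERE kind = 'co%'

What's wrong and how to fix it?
Bug: Wildcards only work with LIKE; '=' treats '%' as a literal character

Fix: Use LIKE for wildcard pattern matching

Corrected query:
SELECT id, kind FROM sensors WHERE kind LIKE 'co%'

Result:
id | kind
---+-----
1  | co2 
2  | co2 
8  | co2 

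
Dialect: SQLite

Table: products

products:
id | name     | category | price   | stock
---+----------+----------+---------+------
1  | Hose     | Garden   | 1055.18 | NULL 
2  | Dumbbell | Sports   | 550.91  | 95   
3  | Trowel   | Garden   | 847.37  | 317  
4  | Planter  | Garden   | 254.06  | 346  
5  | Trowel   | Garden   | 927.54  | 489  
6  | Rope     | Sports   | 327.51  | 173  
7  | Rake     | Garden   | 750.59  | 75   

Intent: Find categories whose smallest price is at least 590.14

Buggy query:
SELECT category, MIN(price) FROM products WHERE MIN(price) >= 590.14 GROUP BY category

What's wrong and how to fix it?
Bug: MIN() in WHERE is a misuse of aggregate

Fix: Replace WHERE with HAVING after the GROUP BY

Corrected query:
SELECT category, MIN(price) FROM products GROUP BY category HAVING MIN(price) >= 590.14

Result:
(no rows)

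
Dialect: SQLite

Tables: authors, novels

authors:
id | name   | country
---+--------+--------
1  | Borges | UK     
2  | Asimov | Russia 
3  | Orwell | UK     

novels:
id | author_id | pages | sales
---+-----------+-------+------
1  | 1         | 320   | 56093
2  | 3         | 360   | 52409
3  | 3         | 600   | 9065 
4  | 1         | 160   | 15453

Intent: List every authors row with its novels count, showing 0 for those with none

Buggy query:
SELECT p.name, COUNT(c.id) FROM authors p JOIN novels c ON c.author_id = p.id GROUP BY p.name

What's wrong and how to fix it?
Bug: An inner join excludes parents with zero children

Fix: Use LEFT JOIN so parents without children still appear (COUNT(c.id) gives 0)

Corrected query:
SELECT p.name, COUNT(c.id) FROM authors p LEFT JOIN novels c ON c.author_id = p.id GROUP BY p.name

Result:
name   | COUNT(c.id)
-------+------------
Asimov | 0          
Borges | 2          
Orwell | 2          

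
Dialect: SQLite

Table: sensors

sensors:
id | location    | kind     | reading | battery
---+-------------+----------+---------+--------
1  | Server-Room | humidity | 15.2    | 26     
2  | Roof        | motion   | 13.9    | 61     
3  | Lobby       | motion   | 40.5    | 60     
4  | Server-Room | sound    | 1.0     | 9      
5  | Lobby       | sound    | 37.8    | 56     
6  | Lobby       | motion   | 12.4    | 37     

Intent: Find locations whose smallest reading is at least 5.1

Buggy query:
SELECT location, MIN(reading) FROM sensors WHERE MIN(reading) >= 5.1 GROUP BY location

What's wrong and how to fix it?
Bug: Aggregates like MIN are computed per group after WHERE runs

Fix: Use HAVING for the per-group MIN condition

Corrected query:
SELECT location, MIN(reading) FROM sensors GROUP BY location HAVING MIN(reading) >= 5.1

Result:
location | MIN(reading)
---------+-------------
Lobby    | 12.4        
Roof     | 13.9        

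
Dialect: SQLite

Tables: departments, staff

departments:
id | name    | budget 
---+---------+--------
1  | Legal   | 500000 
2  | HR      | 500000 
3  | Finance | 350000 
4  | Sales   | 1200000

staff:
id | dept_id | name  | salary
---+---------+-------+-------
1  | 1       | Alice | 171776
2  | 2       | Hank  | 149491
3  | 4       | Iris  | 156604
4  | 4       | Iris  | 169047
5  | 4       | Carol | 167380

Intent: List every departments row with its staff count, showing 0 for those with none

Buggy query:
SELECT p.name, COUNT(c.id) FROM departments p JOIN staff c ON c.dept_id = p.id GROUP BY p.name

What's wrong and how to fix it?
Bug: INNER JOIN drops departments rows that have no matching staff rows

Fix: Switch to LEFT JOIN to retain unmatched parent rows

Corrected query:
SELECT p.name, COUNT(c.id) FROM departments p LEFT JOIN staff c ON c.dept_id = p.id GROUP BY p.name

Result:
name    | COUNT(c.id)
--------+------------
Finance | 0          
HR      | 1          
Legal   | 1          
Sales   | 3          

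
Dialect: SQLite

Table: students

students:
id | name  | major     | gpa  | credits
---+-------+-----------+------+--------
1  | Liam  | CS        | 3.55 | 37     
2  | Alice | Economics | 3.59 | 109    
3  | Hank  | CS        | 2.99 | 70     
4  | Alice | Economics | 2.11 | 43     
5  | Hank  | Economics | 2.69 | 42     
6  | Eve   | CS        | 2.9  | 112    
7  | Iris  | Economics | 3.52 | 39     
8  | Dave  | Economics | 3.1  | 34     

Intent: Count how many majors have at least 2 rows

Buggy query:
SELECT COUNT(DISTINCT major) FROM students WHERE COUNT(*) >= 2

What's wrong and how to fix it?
Bug: WHERE filters individual rows, not groups, so a group-level COUNT is invalid there

Fix: Group first with HAVING COUNT(*) >= 2, then COUNT the resulting groups

Corrected query:
SELECT COUNT(*) FROM (SELECT major FROM students GROUP BY major HAVING COUNT(*) >= 2)

Result:
COUNT(*)
--------
2       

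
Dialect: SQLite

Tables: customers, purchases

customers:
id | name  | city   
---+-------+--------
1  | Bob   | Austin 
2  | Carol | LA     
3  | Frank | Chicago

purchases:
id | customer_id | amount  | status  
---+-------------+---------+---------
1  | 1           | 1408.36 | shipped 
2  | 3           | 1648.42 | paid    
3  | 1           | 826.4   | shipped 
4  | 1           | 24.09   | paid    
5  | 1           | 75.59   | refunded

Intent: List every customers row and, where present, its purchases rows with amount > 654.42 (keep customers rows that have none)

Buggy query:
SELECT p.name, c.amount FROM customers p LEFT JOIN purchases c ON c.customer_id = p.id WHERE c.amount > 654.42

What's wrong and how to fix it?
Bug: Filtering c.amount in WHERE discards the NULL rows produced by LEFT JOIN, turning it into an inner join

Fix: Put 'c.amount > 654.42' in the JOIN's ON clause instead of WHERE

Corrected query:
SELECT p.name, c.amount FROM customers p LEFT JOIN purchases c ON c.customer_id = p.id AND c.amount > 654.42

Result:
name  | amount 
------+--------
Bob   | 826.4  
Bob   | 1408.36
Carol | NULL   
Frank | 1648.42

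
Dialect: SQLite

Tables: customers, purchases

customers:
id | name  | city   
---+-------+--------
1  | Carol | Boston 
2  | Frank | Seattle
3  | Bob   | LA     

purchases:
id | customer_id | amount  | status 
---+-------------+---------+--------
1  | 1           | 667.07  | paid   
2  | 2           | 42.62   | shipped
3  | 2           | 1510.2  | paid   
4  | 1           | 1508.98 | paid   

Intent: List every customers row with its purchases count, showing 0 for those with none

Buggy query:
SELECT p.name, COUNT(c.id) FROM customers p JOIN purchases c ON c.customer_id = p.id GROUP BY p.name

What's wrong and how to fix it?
Bug: INNER JOIN drops customers rows that have no matching purchases rows

Fix: Use LEFT JOIN so parents without children still appear (COUNT(c.id) gives 0)

Corrected query:
SELECT p.name, COUNT(c.id) FROM customers p LEFT JOIN purchases c ON c.customer_id = p.id GROUP BY p.name

Result:
name  | COUNT(c.id)
------+------------
Bob   | 0          
Carol | 2          
Frank | 2          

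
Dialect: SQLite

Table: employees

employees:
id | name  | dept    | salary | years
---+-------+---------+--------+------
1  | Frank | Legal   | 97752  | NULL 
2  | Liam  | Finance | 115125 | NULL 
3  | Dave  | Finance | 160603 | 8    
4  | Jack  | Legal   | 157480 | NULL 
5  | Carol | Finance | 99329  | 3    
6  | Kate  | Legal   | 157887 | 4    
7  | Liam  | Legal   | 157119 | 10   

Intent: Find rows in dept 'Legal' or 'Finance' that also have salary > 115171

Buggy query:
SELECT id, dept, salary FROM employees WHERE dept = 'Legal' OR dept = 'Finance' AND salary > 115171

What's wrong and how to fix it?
Bug: AND binds tighter than OR, so this parses as dept = 'Legal' OR (dept = 'Finance' AND salary > 115171)

Fix: Group the OR with parentheses (or use IN), then AND the threshold

Corrected query:
SELECT id, dept, salary FROM employees WHERE (dept = 'Legal' OR dept = 'Finance') AND salary > 115171

Result:
id | dept    | salary
---+---------+-------
3  | Finance | 160603
4  | Legal   | 157480
6  | Legal   | 157887
7  | Legal   | 157119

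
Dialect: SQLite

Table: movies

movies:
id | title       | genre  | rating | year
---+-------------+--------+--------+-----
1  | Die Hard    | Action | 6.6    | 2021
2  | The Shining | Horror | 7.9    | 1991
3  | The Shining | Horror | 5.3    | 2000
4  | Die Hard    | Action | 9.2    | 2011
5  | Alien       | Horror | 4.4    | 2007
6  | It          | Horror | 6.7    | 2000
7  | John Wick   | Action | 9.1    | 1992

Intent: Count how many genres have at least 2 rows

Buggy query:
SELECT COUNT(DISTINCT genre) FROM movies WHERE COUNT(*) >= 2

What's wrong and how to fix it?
Bug: COUNT(*) cannot appear in WHERE; the per-group count doesn't exist yet

Fix: Use a subquery that GROUPs and filters with HAVING, then count its rows

Corrected query:
SELECT COUNT(*) FROM (SELECT genre FROM movies GROUP BY genre HAVING COUNT(*) >= 2)

Result:
COUNT(*)
--------
2       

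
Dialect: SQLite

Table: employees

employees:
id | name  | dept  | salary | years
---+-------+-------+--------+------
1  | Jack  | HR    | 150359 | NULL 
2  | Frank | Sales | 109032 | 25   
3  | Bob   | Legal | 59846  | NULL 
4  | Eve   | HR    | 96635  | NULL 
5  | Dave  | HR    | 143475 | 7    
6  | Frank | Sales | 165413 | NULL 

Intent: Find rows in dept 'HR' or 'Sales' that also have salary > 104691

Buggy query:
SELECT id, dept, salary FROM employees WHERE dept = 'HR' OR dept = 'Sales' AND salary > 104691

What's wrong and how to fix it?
Bug: AND binds tighter than OR, so this parses as dept = 'HR' OR (dept = 'Sales' AND salary > 104691)

Fix: Group the OR with parentheses (or use IN), then AND the threshold

Corrected query:
SELECT id, dept, salary FROM employees WHERE (dept = 'HR' OR dept = 'Sales') AND salary > 104691

Result:
id | dept  | salary
---+-------+-------
1  | HR    | 150359
2  | Sales | 109032
5  | HR    | 143475
6  | Sales | 165413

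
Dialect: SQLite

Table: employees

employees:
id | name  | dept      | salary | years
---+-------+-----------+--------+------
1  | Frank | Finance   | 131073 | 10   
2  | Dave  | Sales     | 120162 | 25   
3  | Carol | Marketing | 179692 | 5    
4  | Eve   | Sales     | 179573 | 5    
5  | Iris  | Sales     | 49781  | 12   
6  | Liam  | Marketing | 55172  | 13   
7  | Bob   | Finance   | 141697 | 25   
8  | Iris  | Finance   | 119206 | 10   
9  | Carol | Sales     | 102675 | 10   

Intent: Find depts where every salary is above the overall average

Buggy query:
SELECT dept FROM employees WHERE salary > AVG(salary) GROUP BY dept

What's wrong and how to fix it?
Bug: WHERE evaluates per row before aggregation, so AVG() is unavailable

Fix: Compute the overall average in a scalar subquery and compare each group's MIN against it in HAVING

Corrected query:
SELECT dept FROM employees GROUP BY dept HAVING MIN(salary) > (SELECT AVG(salary) FROM employees)

Result:
(no rows)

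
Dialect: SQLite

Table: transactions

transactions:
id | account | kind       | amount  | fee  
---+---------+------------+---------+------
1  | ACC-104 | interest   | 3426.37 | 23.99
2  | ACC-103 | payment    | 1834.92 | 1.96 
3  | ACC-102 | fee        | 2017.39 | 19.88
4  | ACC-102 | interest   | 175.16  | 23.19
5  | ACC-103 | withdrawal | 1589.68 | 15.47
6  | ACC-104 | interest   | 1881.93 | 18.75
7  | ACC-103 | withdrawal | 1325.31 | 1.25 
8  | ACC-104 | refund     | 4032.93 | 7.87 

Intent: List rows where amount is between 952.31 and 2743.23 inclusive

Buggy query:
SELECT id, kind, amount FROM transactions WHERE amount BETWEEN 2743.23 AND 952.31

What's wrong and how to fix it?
Bug: BETWEEN expects the lower bound first; with 2743.23 AND 952.31 the range is empty

Fix: Swap the bounds so the smaller value comes first

Corrected query:
SELECT id, kind, amount FROM transactions WHERE amount BETWEEN 952.31 AND 2743.23

Result:
id | kind       | amount 
---+------------+--------
2  | payment    | 1834.92
3  | fee        | 2017.39
5  | withdrawal | 1589.68
6  | interest   | 1881.93
7  | withdrawal | 1325.31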